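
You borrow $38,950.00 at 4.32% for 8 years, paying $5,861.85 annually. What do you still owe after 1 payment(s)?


Formula: Balance = PV*(1+r)^k - PMT*((1+r)^k - 1)/r
Growth: (1 + 0.0432)^1 = 1.0432
Accumulated factor: ((1+r)^k - 1)/r = 1.0
Balance = $38,950.00 * 1.0432 - $5,861.85 * 1.0
Balance = $34,770.79

$34,770.79


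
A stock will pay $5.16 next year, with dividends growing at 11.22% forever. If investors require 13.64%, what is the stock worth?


Formula: P = D1 / (r - g)
Spread: r - g = 0.1364 - 0.1122 = 0.0242
Substituting: P = $5.16 / 0.0242
P = $213.22

$213.22


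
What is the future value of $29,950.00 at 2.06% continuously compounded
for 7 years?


Formula: FV = P * e^(r*t)
Exponent: r*t = 0.0206 * 7 = 0.1442
e^(0.1442) = 1.155115
FV = $29,950.00 * 1.155115 = $34,595.70

$34,595.70


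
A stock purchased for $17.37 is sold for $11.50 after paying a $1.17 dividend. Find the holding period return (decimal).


Formula: HPR = (P1 - P0 + D) / P0
Gain: $11.50 - $17.37 + $1.17 = -$4.70
HPR = -$4.70 / $17.37 = -0.2706

-0.2706


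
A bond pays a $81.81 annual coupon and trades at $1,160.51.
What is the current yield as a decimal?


Formula: Current yield = annual coupon / price
Substituting: CY = $81.81 / $1,160.51
CY = 0.070495

0.070495


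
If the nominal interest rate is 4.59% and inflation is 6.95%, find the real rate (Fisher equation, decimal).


Formula: (1 + r_real) = (1 + r_nom) / (1 + inflation)
Substituting: (1 + r_real) = 1.0459 / 1.0695
(1 + r_real) = 0.977934
r_real = 0.977934 - 1 = -0.022066

-0.022066


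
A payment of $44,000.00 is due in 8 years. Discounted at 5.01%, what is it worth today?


Formula: PV = FV / (1 + r)^n
Substituting: PV = $44,000.00 / (1 + 0.0501)^8
Discount factor: (1.0501)^8 = 1.478581
PV = $44,000.00 / 1.478581 = $29,758.25

$29,758.25


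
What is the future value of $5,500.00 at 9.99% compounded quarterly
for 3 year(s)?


Formula: FV = P * (1 + r/m)^(m*t)
Period rate: r/m = 0.0999 / 4 = 0.024975
Total periods: m*t = 4 * 3 = 12
Growth factor: (1 + 0.024975)^12 = 1.344495
FV = $5,500.00 * 1.344495 = $7,394.72

$7,394.72


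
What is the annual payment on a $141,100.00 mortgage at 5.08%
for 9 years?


Formula: PMT = PV * r / (1 - (1+r)^(-n))
Denominator: 1 - (1 + 0.0508)^(-9) = 0.359794
Numerator: $141,100.00 * 0.0508 = 7167.88
PMT = 7167.88 / 0.359794 = $19,922.15

$19,922.15


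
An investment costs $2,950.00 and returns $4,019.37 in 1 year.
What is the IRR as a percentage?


Formula: IRR = C1/C0 - 1
Substituting: IRR = $4,019.37 / $2,950.00 - 1
Ratio: 1.362498 - 1 = 0.362498
IRR = 36.2498%

36.2498%


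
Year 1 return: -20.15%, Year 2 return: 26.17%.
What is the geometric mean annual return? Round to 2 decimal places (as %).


Formula: Geometric mean = ((1+r1)*(1+r2))^(1/2) - 1
Product: (1 + -0.2015) * (1 + 0.2617) = 0.7985 * 1.2617 = 1.007467
Square root: 1.007467^0.5 = 1.003727
Geometric mean = 1.003727 - 1 = 0.003727
As percentage: 0.37%

0.37%


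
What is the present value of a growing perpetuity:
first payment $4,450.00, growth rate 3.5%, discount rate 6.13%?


Formula: PV = C / (r - g)
Spread: r - g = 0.0613 - 0.035 = 0.0263
Substituting: PV = $4,450.00 / 0.0263
PV = $169,201.52

$169,201.52


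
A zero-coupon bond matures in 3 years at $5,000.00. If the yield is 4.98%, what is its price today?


Formula: Price = FV / (1 + r)^n
Substituting: Price = $5,000.00 / (1 + 0.0498)^3
Discount factor: (1.0498)^3 = 1.156964
Price = $5,000.00 / 1.156964 = $4,321.66

$4,321.66


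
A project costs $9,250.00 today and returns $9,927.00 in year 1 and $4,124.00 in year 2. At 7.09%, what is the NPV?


Formula: NPV = C0 + C1/(1+r) + C2/(1+r)^2
Discount C1: $9,927.00 / (1 + 0.0709) = $9,269.77
Discount C2: $4,124.00 / (1 + 0.0709)^2 = $3,596.01
NPV = -$9,250.00 + $9,269.77 + $3,596.01 = $3,615.78

$3,615.78


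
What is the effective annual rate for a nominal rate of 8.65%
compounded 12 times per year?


Formula: EAR = (1 + r/m)^m - 1
Period rate: r/m = 0.0865 / 12 = 0.007208
Compounding: (1 + 0.007208)^12 = 1.090013
EAR = 1.090013 - 1 = 0.090013

0.090013


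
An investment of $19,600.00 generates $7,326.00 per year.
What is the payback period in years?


Formula: Payback = investment / annual cash flow
Substituting: Payback = $19,600.00 / $7,326.00
Payback = 2.6754 years

2.6754 years


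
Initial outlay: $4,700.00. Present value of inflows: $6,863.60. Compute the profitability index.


Formula: PI = PV(cash flows) / initial investment
Substituting: PI = $6,863.60 / $4,700.00
PI = 1.4603

1.4603


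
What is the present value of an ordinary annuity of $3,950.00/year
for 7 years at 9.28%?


Formula: PV = PMT * (1 - (1+r)^(-n)) / r
Discount factor: (1 + 0.0928)^(-7) = 0.537298
Bracket: 1 - 0.537298 = 0.462702
PV = $3,950.00 * 0.462702 / 0.0928 = $19,694.75

$19,694.75


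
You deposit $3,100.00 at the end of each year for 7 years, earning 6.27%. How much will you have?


Formula: FV = PMT * ((1+r)^n - 1) / r
Growth factor: (1 + 0.0627)^7 = 1.530646
Numerator: 1.530646 - 1 = 0.530646
FV = $3,100.00 * 0.530646 / 0.0627 = $26,236.09

$26,236.09


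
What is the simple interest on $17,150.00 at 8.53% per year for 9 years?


Formula: I = P * r * t
Substituting: I = $17,150.00 * 0.0853 * 9
Step: I = $17,150.00 * 0.7677
I = $13,166.06

$13,166.06


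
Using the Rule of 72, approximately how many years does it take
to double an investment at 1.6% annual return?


Formula: Years ≈ 72 / r
Substituting: Years ≈ 72 / 1.6
Years ≈ 45.0

45.0 years


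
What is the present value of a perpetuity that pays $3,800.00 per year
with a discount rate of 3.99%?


Formula: PV = C / r
Substituting: PV = $3,800.00 / 0.0399
PV = $95,238.10

$95,238.10


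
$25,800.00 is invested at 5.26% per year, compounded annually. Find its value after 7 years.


Formula: FV = P * (1 + r)^n
Substituting: FV = $25,800.00 * (1 + 0.0526)^7
Growth factor: (1.0526)^7 = 1.431672
FV = $25,800.00 * 1.431672 = $36,937.14

$36,937.14


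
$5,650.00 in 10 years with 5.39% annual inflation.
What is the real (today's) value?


Formula: Real value = nominal / (1 + inflation)^years
Price level: (1 + 0.0539)^10 = 1.690418
Real value = $5,650.00 / 1.690418 = $3,342.37

$3,342.37


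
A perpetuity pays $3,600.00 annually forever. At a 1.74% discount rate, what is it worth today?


Formula: PV = C / r
Substituting: PV = $3,600.00 / 0.0174
PV = $206,896.55

$206,896.55


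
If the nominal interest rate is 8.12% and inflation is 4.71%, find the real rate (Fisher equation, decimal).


Formula: (1 + r_real) = (1 + r_nom) / (1 + inflation)
Substituting: (1 + r_real) = 1.0812 / 1.0471
(1 + r_real) = 1.032566
r_real = 1.032566 - 1 = 0.032566

0.032566


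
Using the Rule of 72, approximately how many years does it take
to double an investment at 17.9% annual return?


Formula: Years ≈ 72 / r
Substituting: Years ≈ 72 / 17.9
Years ≈ 4.0

4.0 years


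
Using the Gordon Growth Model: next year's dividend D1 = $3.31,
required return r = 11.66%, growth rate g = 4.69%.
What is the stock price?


Formula: P = D1 / (r - g)
Spread: r - g = 0.1166 - 0.0469 = 0.0697
Substituting: P = $3.31 / 0.0697
P = $47.49

$47.49


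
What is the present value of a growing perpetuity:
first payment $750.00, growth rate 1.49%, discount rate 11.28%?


Formula: PV = C / (r - g)
Spread: r - g = 0.1128 - 0.0149 = 0.0979
Substituting: PV = $750.00 / 0.0979
PV = $7,660.88

$7,660.88


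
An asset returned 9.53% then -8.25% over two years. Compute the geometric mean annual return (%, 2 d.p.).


Formula: Geometric mean = ((1+r1)*(1+r2))^(1/2) - 1
Product: (1 + 0.0953) * (1 + -0.0825) = 1.0953 * 0.9175 = 1.004938
Square root: 1.004938^0.5 = 1.002466
Geometric mean = 1.002466 - 1 = 0.002466
As percentage: 0.25%

0.25%


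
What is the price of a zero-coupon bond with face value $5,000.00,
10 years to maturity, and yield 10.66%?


Formula: Price = FV / (1 + r)^n
Substituting: Price = $5,000.00 / (1 + 0.1066)^10
Discount factor: (1.1066)^10 = 2.753637
Price = $5,000.00 / 2.753637 = $1,815.78

$1,815.78


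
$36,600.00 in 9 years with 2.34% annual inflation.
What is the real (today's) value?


Formula: Real value = nominal / (1 + inflation)^years
Price level: (1 + 0.0234)^9 = 1.231427
Real value = $36,600.00 / 1.231427 = $29,721.61

$29,721.61


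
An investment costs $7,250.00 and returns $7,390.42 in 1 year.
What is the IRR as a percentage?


Formula: IRR = C1/C0 - 1
Substituting: IRR = $7,390.42 / $7,250.00 - 1
Ratio: 1.019368 - 1 = 0.019368
IRR = 1.9368%

1.9368%


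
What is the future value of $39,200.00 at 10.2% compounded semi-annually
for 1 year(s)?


Formula: FV = P * (1 + r/m)^(m*t)
Period rate: r/m = 0.102 / 2 = 0.051
Total periods: m*t = 2 * 1 = 2
Growth factor: (1 + 0.051)^2 = 1.104601
FV = $39,200.00 * 1.104601 = $43,300.36

$43,300.36


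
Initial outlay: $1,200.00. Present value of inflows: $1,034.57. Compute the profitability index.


Formula: PI = PV(cash flows) / initial investment
Substituting: PI = $1,034.57 / $1,200.00
PI = 0.8621

0.8621


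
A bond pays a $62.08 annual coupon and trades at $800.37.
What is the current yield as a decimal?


Formula: Current yield = annual coupon / price
Substituting: CY = $62.08 / $800.37
CY = 0.077564

0.077564


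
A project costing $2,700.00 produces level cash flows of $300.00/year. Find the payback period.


Formula: Payback = investment / annual cash flow
Substituting: Payback = $2,700.00 / $300.00
Payback = 9.0 years

9.0 years


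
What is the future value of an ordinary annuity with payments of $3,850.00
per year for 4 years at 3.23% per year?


Formula: FV = PMT * ((1+r)^n - 1) / r
Growth factor: (1 + 0.0323)^4 = 1.135596
Numerator: 1.135596 - 1 = 0.135596
FV = $3,850.00 * 0.135596 / 0.0323 = $16,162.33

$16,162.33


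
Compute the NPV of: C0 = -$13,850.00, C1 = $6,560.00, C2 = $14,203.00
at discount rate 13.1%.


Formula: NPV = C0 + C1/(1+r) + C2/(1+r)^2
Discount C1: $6,560.00 / (1 + 0.131) = $5,800.18
Discount C2: $14,203.00 / (1 + 0.131)^2 = $11,103.37
NPV = -$13,850.00 + $5,800.18 + $11,103.37 = $3,053.55

$3,053.55


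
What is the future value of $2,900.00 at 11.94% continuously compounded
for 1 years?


Formula: FV = P * e^(r*t)
Exponent: r*t = 0.1194 * 1 = 0.1194
e^(0.1194) = 1.126821
FV = $2,900.00 * 1.126821 = $3,267.78

$3,267.78


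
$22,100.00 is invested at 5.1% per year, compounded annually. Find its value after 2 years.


Formula: FV = P * (1 + r)^n
Substituting: FV = $22,100.00 * (1 + 0.051)^2
Growth factor: (1.051)^2 = 1.104601
FV = $22,100.00 * 1.104601 = $24,411.68

$24,411.68


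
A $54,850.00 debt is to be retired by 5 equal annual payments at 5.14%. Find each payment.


Formula: PMT = PV * r / (1 - (1+r)^(-n))
Denominator: 1 - (1 + 0.0514)^(-5) = 0.221677
Numerator: $54,850.00 * 0.0514 = 2819.29
PMT = 2819.29 / 0.221677 = $12,718.04

$12,718.04


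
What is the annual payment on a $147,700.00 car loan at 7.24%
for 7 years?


Formula: PMT = PV * r / (1 - (1+r)^(-n))
Denominator: 1 - (1 + 0.0724)^(-7) = 0.386941
Numerator: $147,700.00 * 0.0724 = 10693.48
PMT = 10693.48 / 0.386941 = $27,635.95

$27,635.95


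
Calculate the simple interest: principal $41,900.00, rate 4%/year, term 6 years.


Formula: I = P * r * t
Substituting: I = $41,900.00 * 0.04 * 6
Step: I = $41,900.00 * 0.24
I = $10,056.00

$10,056.00


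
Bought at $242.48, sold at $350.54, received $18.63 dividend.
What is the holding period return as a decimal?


Formula: HPR = (P1 - P0 + D) / P0
Gain: $350.54 - $242.48 + $18.63 = $126.69
HPR = $126.69 / $242.48 = 0.5225

0.5225


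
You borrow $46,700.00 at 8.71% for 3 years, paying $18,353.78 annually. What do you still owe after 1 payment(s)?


Formula: Balance = PV*(1+r)^k - PMT*((1+r)^k - 1)/r
Growth: (1 + 0.0871)^1 = 1.0871
Accumulated factor: ((1+r)^k - 1)/r = 1.0
Balance = $46,700.00 * 1.0871 - $18,353.78 * 1.0
Balance = $32,413.79

$32,413.79


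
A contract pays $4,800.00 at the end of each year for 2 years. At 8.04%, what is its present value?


Formula: PV = PMT * (1 - (1+r)^(-n)) / r
Discount factor: (1 + 0.0804)^(-2) = 0.856704
Bracket: 1 - 0.856704 = 0.143296
PV = $4,800.00 * 0.143296 / 0.0804 = $8,554.98

$8,554.98


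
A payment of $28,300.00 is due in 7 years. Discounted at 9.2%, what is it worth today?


Formula: PV = FV / (1 + r)^n
Substituting: PV = $28,300.00 / (1 + 0.092)^7
Discount factor: (1.092)^7 = 1.851648
PV = $28,300.00 / 1.851648 = $15,283.68

$15,283.68


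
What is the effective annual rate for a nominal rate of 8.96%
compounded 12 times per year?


Formula: EAR = (1 + r/m)^m - 1
Period rate: r/m = 0.0896 / 12 = 0.007467
Compounding: (1 + 0.007467)^12 = 1.093373
EAR = 1.093373 - 1 = 0.093373

0.093373


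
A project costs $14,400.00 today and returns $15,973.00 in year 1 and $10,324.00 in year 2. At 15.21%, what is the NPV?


Formula: NPV = C0 + C1/(1+r) + C2/(1+r)^2
Discount C1: $15,973.00 / (1 + 0.1521) = $13,864.25
Discount C2: $10,324.00 / (1 + 0.1521)^2 = $7,777.99
NPV = -$14,400.00 + $13,864.25 + $7,777.99 = $7,242.24

$7,242.24


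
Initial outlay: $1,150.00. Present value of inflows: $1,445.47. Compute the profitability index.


Formula: PI = PV(cash flows) / initial investment
Substituting: PI = $1,445.47 / $1,150.00
PI = 1.2569

1.2569


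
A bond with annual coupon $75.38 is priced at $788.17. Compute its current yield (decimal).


Formula: Current yield = annual coupon / price
Substituting: CY = $75.38 / $788.17
CY = 0.095639

0.095639


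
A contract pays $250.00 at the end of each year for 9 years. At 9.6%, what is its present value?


Formula: PV = PMT * (1 - (1+r)^(-n)) / r
Discount factor: (1 + 0.096)^(-9) = 0.438233
Bracket: 1 - 0.438233 = 0.561767
PV = $250.00 * 0.561767 / 0.096 = $1,462.94

$1,462.94


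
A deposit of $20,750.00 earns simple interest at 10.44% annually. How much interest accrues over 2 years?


Formula: I = P * r * t
Substituting: I = $20,750.00 * 0.1044 * 2
Step: I = $20,750.00 * 0.2088
I = $4,332.60

$4,332.60


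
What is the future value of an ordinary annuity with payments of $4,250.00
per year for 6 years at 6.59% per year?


Formula: FV = PMT * ((1+r)^n - 1) / r
Growth factor: (1 + 0.0659)^6 = 1.466556
Numerator: 1.466556 - 1 = 0.466556
FV = $4,250.00 * 0.466556 / 0.0659 = $30,088.99

$30,088.99


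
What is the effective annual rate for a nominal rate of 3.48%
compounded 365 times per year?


Formula: EAR = (1 + r/m)^m - 1
Period rate: r/m = 0.0348 / 365 = 9.5e-05
Compounding: (1 + 9.5e-05)^365 = 1.035411
EAR = 1.035411 - 1 = 0.035411

0.035411


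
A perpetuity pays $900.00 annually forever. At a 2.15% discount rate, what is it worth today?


Formula: PV = C / r
Substituting: PV = $900.00 / 0.0215
PV = $41,860.47

$41,860.47


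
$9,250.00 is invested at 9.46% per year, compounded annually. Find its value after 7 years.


Formula: FV = P * (1 + r)^n
Substituting: FV = $9,250.00 * (1 + 0.0946)^7
Growth factor: (1.0946)^7 = 1.88273
FV = $9,250.00 * 1.88273 = $17,415.26

$17,415.26


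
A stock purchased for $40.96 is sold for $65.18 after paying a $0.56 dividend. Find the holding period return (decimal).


Formula: HPR = (P1 - P0 + D) / P0
Gain: $65.18 - $40.96 + $0.56 = $24.78
HPR = $24.78 / $40.96 = 0.605

0.605


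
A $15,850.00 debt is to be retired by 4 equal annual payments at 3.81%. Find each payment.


Formula: PMT = PV * r / (1 - (1+r)^(-n))
Denominator: 1 - (1 + 0.0381)^(-4) = 0.138921
Numerator: $15,850.00 * 0.0381 = 603.885
PMT = 603.885 / 0.138921 = $4,346.98

$4,346.98


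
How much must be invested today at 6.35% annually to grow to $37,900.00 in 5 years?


Formula: PV = FV / (1 + r)^n
Substituting: PV = $37,900.00 / (1 + 0.0635)^5
Discount factor: (1.0635)^5 = 1.360465
PV = $37,900.00 / 1.360465 = $27,858.12

$27,858.12


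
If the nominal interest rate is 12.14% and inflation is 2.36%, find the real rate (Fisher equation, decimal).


Formula: (1 + r_real) = (1 + r_nom) / (1 + inflation)
Substituting: (1 + r_real) = 1.1214 / 1.0236
(1 + r_real) = 1.095545
r_real = 1.095545 - 1 = 0.095545

0.095545


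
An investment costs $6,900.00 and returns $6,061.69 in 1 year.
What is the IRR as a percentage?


Formula: IRR = C1/C0 - 1
Substituting: IRR = $6,061.69 / $6,900.00 - 1
Ratio: 0.878506 - 1 = -0.121494
IRR = -12.1494%

-12.1494%


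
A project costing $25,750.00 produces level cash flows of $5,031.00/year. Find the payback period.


Formula: Payback = investment / annual cash flow
Substituting: Payback = $25,750.00 / $5,031.00
Payback = 5.1183 years

5.1183 years


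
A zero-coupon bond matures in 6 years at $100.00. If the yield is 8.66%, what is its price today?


Formula: Price = FV / (1 + r)^n
Substituting: Price = $100.00 / (1 + 0.0866)^6
Discount factor: (1.0866)^6 = 1.645956
Price = $100.00 / 1.645956 = $60.75

$60.75


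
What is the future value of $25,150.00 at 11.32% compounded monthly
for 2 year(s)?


Formula: FV = P * (1 + r/m)^(m*t)
Period rate: r/m = 0.1132 / 12 = 0.009433
Total periods: m*t = 12 * 2 = 24
Growth factor: (1 + 0.009433)^24 = 1.252747
FV = $25,150.00 * 1.252747 = $31,506.59

$31,506.59


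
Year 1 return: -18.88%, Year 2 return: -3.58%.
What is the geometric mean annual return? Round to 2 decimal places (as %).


Formula: Geometric mean = ((1+r1)*(1+r2))^(1/2) - 1
Product: (1 + -0.1888) * (1 + -0.0358) = 0.8112 * 0.9642 = 0.782159
Square root: 0.782159^0.5 = 0.884398
Geometric mean = 0.884398 - 1 = -0.115602
As percentage: -11.56%

-11.56%


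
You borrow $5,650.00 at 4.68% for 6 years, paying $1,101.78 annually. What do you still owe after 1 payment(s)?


Formula: Balance = PV*(1+r)^k - PMT*((1+r)^k - 1)/r
Growth: (1 + 0.0468)^1 = 1.0468
Accumulated factor: ((1+r)^k - 1)/r = 1.0
Balance = $5,650.00 * 1.0468 - $1,101.78 * 1.0
Balance = $4,812.64

$4,812.64


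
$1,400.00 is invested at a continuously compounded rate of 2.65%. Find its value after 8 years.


Formula: FV = P * e^(r*t)
Exponent: r*t = 0.0265 * 8 = 0.212
e^(0.212) = 1.236148
FV = $1,400.00 * 1.236148 = $1,730.61

$1,730.61


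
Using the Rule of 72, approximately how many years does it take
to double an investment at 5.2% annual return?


Formula: Years ≈ 72 / r
Substituting: Years ≈ 72 / 5.2
Years ≈ 13.8

13.8 years


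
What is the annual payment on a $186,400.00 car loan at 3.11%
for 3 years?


Formula: PMT = PV * r / (1 - (1+r)^(-n))
Denominator: 1 - (1 + 0.0311)^(-3) = 0.087784
Numerator: $186,400.00 * 0.0311 = 5797.04
PMT = 5797.04 / 0.087784 = $66,037.47

$66,037.47


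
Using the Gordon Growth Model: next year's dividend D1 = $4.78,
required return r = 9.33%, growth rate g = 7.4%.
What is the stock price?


Formula: P = D1 / (r - g)
Spread: r - g = 0.0933 - 0.074 = 0.0193
Substituting: P = $4.78 / 0.0193
P = $247.67

$247.67


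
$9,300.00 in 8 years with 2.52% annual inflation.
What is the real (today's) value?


Formula: Real value = nominal / (1 + inflation)^years
Price level: (1 + 0.0252)^8 = 1.220306
Real value = $9,300.00 / 1.220306 = $7,621.04

$7,621.04


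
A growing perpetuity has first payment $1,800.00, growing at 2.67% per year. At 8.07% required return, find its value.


Formula: PV = C / (r - g)
Spread: r - g = 0.0807 - 0.0267 = 0.054
Substituting: PV = $1,800.00 / 0.054
PV = $33,333.33

$33,333.33


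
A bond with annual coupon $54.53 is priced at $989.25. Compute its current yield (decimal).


Formula: Current yield = annual coupon / price
Substituting: CY = $54.53 / $989.25
CY = 0.055123

0.055123


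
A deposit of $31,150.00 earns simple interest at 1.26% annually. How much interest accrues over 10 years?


Formula: I = P * r * t
Substituting: I = $31,150.00 * 0.0126 * 10
Step: I = $31,150.00 * 0.126
I = $3,924.90

$3,924.90


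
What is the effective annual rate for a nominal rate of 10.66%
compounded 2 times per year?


Formula: EAR = (1 + r/m)^m - 1
Period rate: r/m = 0.1066 / 2 = 0.0533
Compounding: (1 + 0.0533)^2 = 1.109441
EAR = 1.109441 - 1 = 0.109441

0.109441


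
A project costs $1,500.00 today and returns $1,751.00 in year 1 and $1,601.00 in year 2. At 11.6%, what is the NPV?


Formula: NPV = C0 + C1/(1+r) + C2/(1+r)^2
Discount C1: $1,751.00 / (1 + 0.116) = $1,569.00
Discount C2: $1,601.00 / (1 + 0.116)^2 = $1,285.47
NPV = -$1,500.00 + $1,569.00 + $1,285.47 = $1,354.47

$1,354.47


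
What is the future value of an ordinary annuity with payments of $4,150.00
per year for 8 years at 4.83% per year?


Formula: FV = PMT * ((1+r)^n - 1) / r
Growth factor: (1 + 0.0483)^8 = 1.458427
Numerator: 1.458427 - 1 = 0.458427
FV = $4,150.00 * 0.458427 / 0.0483 = $39,388.65

$39,388.65


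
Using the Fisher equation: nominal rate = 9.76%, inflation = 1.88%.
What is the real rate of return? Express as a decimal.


Formula: (1 + r_real) = (1 + r_nom) / (1 + inflation)
Substituting: (1 + r_real) = 1.0976 / 1.0188
(1 + r_real) = 1.077346
r_real = 1.077346 - 1 = 0.077346

0.077346


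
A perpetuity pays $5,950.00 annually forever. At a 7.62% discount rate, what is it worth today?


Formula: PV = C / r
Substituting: PV = $5,950.00 / 0.0762
PV = $78,083.99

$78,083.99


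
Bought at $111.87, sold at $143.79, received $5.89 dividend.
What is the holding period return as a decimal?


Formula: HPR = (P1 - P0 + D) / P0
Gain: $143.79 - $111.87 + $5.89 = $37.81
HPR = $37.81 / $111.87 = 0.338

0.338


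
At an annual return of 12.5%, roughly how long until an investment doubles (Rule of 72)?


Formula: Years ≈ 72 / r
Substituting: Years ≈ 72 / 12.5
Years ≈ 5.8

5.8 years


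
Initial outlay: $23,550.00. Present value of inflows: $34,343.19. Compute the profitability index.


Formula: PI = PV(cash flows) / initial investment
Substituting: PI = $34,343.19 / $23,550.00
PI = 1.4583

1.4583


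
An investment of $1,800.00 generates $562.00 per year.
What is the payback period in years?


Formula: Payback = investment / annual cash flow
Substituting: Payback = $1,800.00 / $562.00
Payback = 3.2028 years

3.2028 years


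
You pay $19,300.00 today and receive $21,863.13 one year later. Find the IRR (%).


Formula: IRR = C1/C0 - 1
Substituting: IRR = $21,863.13 / $19,300.00 - 1
Ratio: 1.132805 - 1 = 0.132805
IRR = 13.2805%

13.2805%


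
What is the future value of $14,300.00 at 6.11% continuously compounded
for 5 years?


Formula: FV = P * e^(r*t)
Exponent: r*t = 0.0611 * 5 = 0.3055
e^(0.3055) = 1.357303
FV = $14,300.00 * 1.357303 = $19,409.44

$19,409.44


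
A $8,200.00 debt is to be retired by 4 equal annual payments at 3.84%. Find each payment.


Formula: PMT = PV * r / (1 - (1+r)^(-n))
Denominator: 1 - (1 + 0.0384)^(-4) = 0.139915
Numerator: $8,200.00 * 0.0384 = 314.88
PMT = 314.88 / 0.139915 = $2,250.51

$2,250.51


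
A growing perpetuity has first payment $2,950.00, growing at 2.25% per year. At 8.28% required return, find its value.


Formula: PV = C / (r - g)
Spread: r - g = 0.0828 - 0.0225 = 0.0603
Substituting: PV = $2,950.00 / 0.0603
PV = $48,922.06

$48,922.06


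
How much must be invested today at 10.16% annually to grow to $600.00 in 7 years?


Formula: PV = FV / (1 + r)^n
Substituting: PV = $600.00 / (1 + 0.1016)^7
Discount factor: (1.1016)^7 = 1.968645
PV = $600.00 / 1.968645 = $304.78

$304.78


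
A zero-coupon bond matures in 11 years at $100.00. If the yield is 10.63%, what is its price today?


Formula: Price = FV / (1 + r)^n
Substituting: Price = $100.00 / (1 + 0.1063)^11
Discount factor: (1.1063)^11 = 3.0381
Price = $100.00 / 3.0381 = $32.92

$32.92


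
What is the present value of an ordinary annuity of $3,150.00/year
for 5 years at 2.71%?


Formula: PV = PMT * (1 - (1+r)^(-n)) / r
Discount factor: (1 + 0.0271)^(-5) = 0.874856
Bracket: 1 - 0.874856 = 0.125144
PV = $3,150.00 * 0.125144 / 0.0271 = $14,546.31

$14,546.31


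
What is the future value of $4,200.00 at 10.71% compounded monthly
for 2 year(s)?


Formula: FV = P * (1 + r/m)^(m*t)
Period rate: r/m = 0.1071 / 12 = 0.008925
Total periods: m*t = 12 * 2 = 24
Growth factor: (1 + 0.008925)^24 = 1.237694
FV = $4,200.00 * 1.237694 = $5,198.31

$5,198.31


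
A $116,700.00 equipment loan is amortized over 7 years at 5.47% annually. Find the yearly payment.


Formula: PMT = PV * r / (1 - (1+r)^(-n))
Denominator: 1 - (1 + 0.0547)^(-7) = 0.311193
Numerator: $116,700.00 * 0.0547 = 6383.49
PMT = 6383.49 / 0.311193 = $20,512.94

$20,512.94


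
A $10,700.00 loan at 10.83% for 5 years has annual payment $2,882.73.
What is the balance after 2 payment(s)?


Formula: Balance = PV*(1+r)^k - PMT*((1+r)^k - 1)/r
Growth: (1 + 0.1083)^2 = 1.228329
Accumulated factor: ((1+r)^k - 1)/r = 2.1083
Balance = $10,700.00 * 1.228329 - $2,882.73 * 2.1083
Balance = $7,065.46

$7,065.46


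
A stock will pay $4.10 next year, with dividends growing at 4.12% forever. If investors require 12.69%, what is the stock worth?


Formula: P = D1 / (r - g)
Spread: r - g = 0.1269 - 0.0412 = 0.0857
Substituting: P = $4.10 / 0.0857
P = $47.84

$47.84


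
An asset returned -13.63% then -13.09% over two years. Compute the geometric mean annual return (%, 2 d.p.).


Formula: Geometric mean = ((1+r1)*(1+r2))^(1/2) - 1
Product: (1 + -0.1363) * (1 + -0.1309) = 0.8637 * 0.8691 = 0.750642
Square root: 0.750642^0.5 = 0.866396
Geometric mean = 0.866396 - 1 = -0.133604
As percentage: -13.36%

-13.36%


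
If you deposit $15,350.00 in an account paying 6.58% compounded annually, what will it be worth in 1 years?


Formula: FV = P * (1 + r)^n
Substituting: FV = $15,350.00 * (1 + 0.0658)^1
Growth factor: (1.0658)^1 = 1.0658
FV = $15,350.00 * 1.0658 = $16,360.03

$16,360.03


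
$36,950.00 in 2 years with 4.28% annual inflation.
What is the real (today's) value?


Formula: Real value = nominal / (1 + inflation)^years
Price level: (1 + 0.0428)^2 = 1.087432
Real value = $36,950.00 / 1.087432 = $33,979.14

$33,979.14


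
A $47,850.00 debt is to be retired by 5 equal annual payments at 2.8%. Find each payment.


Formula: PMT = PV * r / (1 - (1+r)^(-n))
Denominator: 1 - (1 + 0.028)^(-5) = 0.128967
Numerator: $47,850.00 * 0.028 = 1339.8
PMT = 1339.8 / 0.128967 = $10,388.67

$10,388.67


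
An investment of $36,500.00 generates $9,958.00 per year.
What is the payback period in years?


Formula: Payback = investment / annual cash flow
Substituting: Payback = $36,500.00 / $9,958.00
Payback = 3.6654 years

3.6654 years


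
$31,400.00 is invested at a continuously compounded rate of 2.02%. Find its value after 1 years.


Formula: FV = P * e^(r*t)
Exponent: r*t = 0.0202 * 1 = 0.0202
e^(0.0202) = 1.020405
FV = $31,400.00 * 1.020405 = $32,040.73

$32,040.73


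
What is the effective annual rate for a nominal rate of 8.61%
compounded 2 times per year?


Formula: EAR = (1 + r/m)^m - 1
Period rate: r/m = 0.0861 / 2 = 0.04305
Compounding: (1 + 0.04305)^2 = 1.087953
EAR = 1.087953 - 1 = 0.087953

0.087953


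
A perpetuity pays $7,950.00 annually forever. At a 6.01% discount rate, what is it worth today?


Formula: PV = C / r
Substituting: PV = $7,950.00 / 0.0601
PV = $132,279.53

$132,279.53


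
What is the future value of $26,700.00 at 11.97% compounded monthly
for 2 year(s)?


Formula: FV = P * (1 + r/m)^(m*t)
Period rate: r/m = 0.1197 / 12 = 0.009975
Total periods: m*t = 12 * 2 = 24
Growth factor: (1 + 0.009975)^24 = 1.268981
FV = $26,700.00 * 1.268981 = $33,881.78

$33,881.78


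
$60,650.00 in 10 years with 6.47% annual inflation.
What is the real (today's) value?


Formula: Real value = nominal / (1 + inflation)^years
Price level: (1 + 0.0647)^10 = 1.871856
Real value = $60,650.00 / 1.871856 = $32,400.99

$32,400.99


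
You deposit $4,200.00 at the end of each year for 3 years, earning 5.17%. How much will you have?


Formula: FV = PMT * ((1+r)^n - 1) / r
Growth factor: (1 + 0.0517)^3 = 1.163257
Numerator: 1.163257 - 1 = 0.163257
FV = $4,200.00 * 0.163257 / 0.0517 = $13,262.65

$13,262.65


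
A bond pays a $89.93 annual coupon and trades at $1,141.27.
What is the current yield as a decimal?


Formula: Current yield = annual coupon / price
Substituting: CY = $89.93 / $1,141.27
CY = 0.078798

0.078798


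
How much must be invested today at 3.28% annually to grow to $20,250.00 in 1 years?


Formula: PV = FV / (1 + r)^n
Substituting: PV = $20,250.00 / (1 + 0.0328)^1
Discount factor: (1.0328)^1 = 1.0328
PV = $20,250.00 / 1.0328 = $19,606.89

$19,606.89


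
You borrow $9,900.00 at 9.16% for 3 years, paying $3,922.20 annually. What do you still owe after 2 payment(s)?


Formula: Balance = PV*(1+r)^k - PMT*((1+r)^k - 1)/r
Growth: (1 + 0.0916)^2 = 1.191591
Accumulated factor: ((1+r)^k - 1)/r = 2.0916
Balance = $9,900.00 * 1.191591 - $3,922.20 * 2.0916
Balance = $3,593.07

$3,593.07


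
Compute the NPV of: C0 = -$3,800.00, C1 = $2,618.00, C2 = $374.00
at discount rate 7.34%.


Formula: NPV = C0 + C1/(1+r) + C2/(1+r)^2
Discount C1: $2,618.00 / (1 + 0.0734) = $2,438.98
Discount C2: $374.00 / (1 + 0.0734)^2 = $324.60
NPV = -$3,800.00 + $2,438.98 + $324.60 = -$1,036.42

-$1,036.42


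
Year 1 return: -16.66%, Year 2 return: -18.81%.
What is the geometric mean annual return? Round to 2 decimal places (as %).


Formula: Geometric mean = ((1+r1)*(1+r2))^(1/2) - 1
Product: (1 + -0.1666) * (1 + -0.1881) = 0.8334 * 0.8119 = 0.676637
Square root: 0.676637^0.5 = 0.82258
Geometric mean = 0.82258 - 1 = -0.17742
As percentage: -17.74%

-17.74%


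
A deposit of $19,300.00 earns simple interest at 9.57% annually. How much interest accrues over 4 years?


Formula: I = P * r * t
Substituting: I = $19,300.00 * 0.0957 * 4
Step: I = $19,300.00 * 0.3828
I = $7,388.04

$7,388.04


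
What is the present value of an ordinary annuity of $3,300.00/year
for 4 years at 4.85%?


Formula: PV = PMT * (1 - (1+r)^(-n)) / r
Discount factor: (1 + 0.0485)^(-4) = 0.82742
Bracket: 1 - 0.82742 = 0.17258
PV = $3,300.00 * 0.17258 / 0.0485 = $11,742.52

$11,742.52


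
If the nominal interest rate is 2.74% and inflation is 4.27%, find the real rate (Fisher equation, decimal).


Formula: (1 + r_real) = (1 + r_nom) / (1 + inflation)
Substituting: (1 + r_real) = 1.0274 / 1.0427
(1 + r_real) = 0.985327
r_real = 0.985327 - 1 = -0.014673

-0.014673


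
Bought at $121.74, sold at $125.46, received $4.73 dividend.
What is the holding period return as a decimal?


Formula: HPR = (P1 - P0 + D) / P0
Gain: $125.46 - $121.74 + $4.73 = $8.45
HPR = $8.45 / $121.74 = 0.0694

0.0694


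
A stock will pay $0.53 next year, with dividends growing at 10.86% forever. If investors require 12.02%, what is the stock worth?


Formula: P = D1 / (r - g)
Spread: r - g = 0.1202 - 0.1086 = 0.0116
Substituting: P = $0.53 / 0.0116
P = $45.69

$45.69


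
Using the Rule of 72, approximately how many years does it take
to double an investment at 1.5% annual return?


Formula: Years ≈ 72 / r
Substituting: Years ≈ 72 / 1.5
Years ≈ 48.0

48.0 years


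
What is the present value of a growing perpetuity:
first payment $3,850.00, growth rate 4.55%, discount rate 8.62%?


Formula: PV = C / (r - g)
Spread: r - g = 0.0862 - 0.0455 = 0.0407
Substituting: PV = $3,850.00 / 0.0407
PV = $94,594.59

$94,594.59


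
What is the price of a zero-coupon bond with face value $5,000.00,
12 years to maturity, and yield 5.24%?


Formula: Price = FV / (1 + r)^n
Substituting: Price = $5,000.00 / (1 + 0.0524)^12
Discount factor: (1.0524)^12 = 1.845738
Price = $5,000.00 / 1.845738 = $2,708.94

$2,708.94


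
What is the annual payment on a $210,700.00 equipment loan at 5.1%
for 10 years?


Formula: PMT = PV * r / (1 - (1+r)^(-n))
Denominator: 1 - (1 + 0.051)^(-10) = 0.391903
Numerator: $210,700.00 * 0.051 = 10745.7
PMT = 10745.7 / 0.391903 = $27,419.28

$27,419.28


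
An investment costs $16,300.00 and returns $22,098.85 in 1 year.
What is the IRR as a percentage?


Formula: IRR = C1/C0 - 1
Substituting: IRR = $22,098.85 / $16,300.00 - 1
Ratio: 1.355758 - 1 = 0.355758
IRR = 35.5758%

35.5758%


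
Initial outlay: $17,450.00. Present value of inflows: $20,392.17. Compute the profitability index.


Formula: PI = PV(cash flows) / initial investment
Substituting: PI = $20,392.17 / $17,450.00
PI = 1.1686

1.1686


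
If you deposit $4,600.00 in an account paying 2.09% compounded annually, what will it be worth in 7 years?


Formula: FV = P * (1 + r)^n
Substituting: FV = $4,600.00 * (1 + 0.0209)^7
Growth factor: (1.0209)^7 = 1.155799
FV = $4,600.00 * 1.155799 = $5,316.68

$5,316.68


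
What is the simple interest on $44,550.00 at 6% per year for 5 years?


Formula: I = P * r * t
Substituting: I = $44,550.00 * 0.06 * 5
Step: I = $44,550.00 * 0.3
I = $13,365.00

$13,365.00


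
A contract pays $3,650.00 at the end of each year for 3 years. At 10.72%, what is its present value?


Formula: PV = PMT * (1 - (1+r)^(-n)) / r
Discount factor: (1 + 0.1072)^(-3) = 0.736753
Bracket: 1 - 0.736753 = 0.263247
PV = $3,650.00 * 0.263247 / 0.1072 = $8,963.18

$8,963.18


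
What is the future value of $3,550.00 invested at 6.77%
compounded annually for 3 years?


Formula: FV = P * (1 + r)^n
Substituting: FV = $3,550.00 * (1 + 0.0677)^3
Growth factor: (1.0677)^3 = 1.21716
FV = $3,550.00 * 1.21716 = $4,320.92

$4,320.92


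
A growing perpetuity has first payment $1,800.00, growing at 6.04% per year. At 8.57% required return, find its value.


Formula: PV = C / (r - g)
Spread: r - g = 0.0857 - 0.0604 = 0.0253
Substituting: PV = $1,800.00 / 0.0253
PV = $71,146.25

$71,146.25


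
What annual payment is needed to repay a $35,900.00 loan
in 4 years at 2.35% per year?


Formula: PMT = PV * r / (1 - (1+r)^(-n))
Denominator: 1 - (1 + 0.0235)^(-4) = 0.088727
Numerator: $35,900.00 * 0.0235 = 843.65
PMT = 843.65 / 0.088727 = $9,508.40

$9,508.40


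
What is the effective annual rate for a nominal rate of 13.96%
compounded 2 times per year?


Formula: EAR = (1 + r/m)^m - 1
Period rate: r/m = 0.1396 / 2 = 0.0698
Compounding: (1 + 0.0698)^2 = 1.144472
EAR = 1.144472 - 1 = 0.144472

0.144472


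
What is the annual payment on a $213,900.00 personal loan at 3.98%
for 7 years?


Formula: PMT = PV * r / (1 - (1+r)^(-n))
Denominator: 1 - (1 + 0.0398)^(-7) = 0.239058
Numerator: $213,900.00 * 0.0398 = 8513.22
PMT = 8513.22 / 0.239058 = $35,611.46

$35,611.46


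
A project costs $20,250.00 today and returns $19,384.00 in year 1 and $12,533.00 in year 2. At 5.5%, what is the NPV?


Formula: NPV = C0 + C1/(1+r) + C2/(1+r)^2
Discount C1: $19,384.00 / (1 + 0.055) = $18,373.46
Discount C2: $12,533.00 / (1 + 0.055)^2 = $11,260.30
NPV = -$20,250.00 + $18,373.46 + $11,260.30 = $9,383.76

$9,383.76


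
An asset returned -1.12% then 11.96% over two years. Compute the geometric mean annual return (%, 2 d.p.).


Formula: Geometric mean = ((1+r1)*(1+r2))^(1/2) - 1
Product: (1 + -0.0112) * (1 + 0.1196) = 0.9888 * 1.1196 = 1.10706
Square root: 1.10706^0.5 = 1.052169
Geometric mean = 1.052169 - 1 = 0.052169
As percentage: 5.22%

5.22%


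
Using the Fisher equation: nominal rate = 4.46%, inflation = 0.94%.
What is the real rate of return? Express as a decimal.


Formula: (1 + r_real) = (1 + r_nom) / (1 + inflation)
Substituting: (1 + r_real) = 1.0446 / 1.0094
(1 + r_real) = 1.034872
r_real = 1.034872 - 1 = 0.034872

0.034872


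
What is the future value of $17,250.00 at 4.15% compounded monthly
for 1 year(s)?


Formula: FV = P * (1 + r/m)^(m*t)
Period rate: r/m = 0.0415 / 12 = 0.003458
Total periods: m*t = 12 * 1 = 12
Growth factor: (1 + 0.003458)^12 = 1.042299
FV = $17,250.00 * 1.042299 = $17,979.65

$17,979.65


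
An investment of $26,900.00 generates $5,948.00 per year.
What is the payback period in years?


Formula: Payback = investment / annual cash flow
Substituting: Payback = $26,900.00 / $5,948.00
Payback = 4.5225 years

4.5225 years


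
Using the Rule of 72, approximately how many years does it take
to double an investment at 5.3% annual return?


Formula: Years ≈ 72 / r
Substituting: Years ≈ 72 / 5.3
Years ≈ 13.6

13.6 years


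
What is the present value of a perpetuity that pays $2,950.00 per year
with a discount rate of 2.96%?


Formula: PV = C / r
Substituting: PV = $2,950.00 / 0.0296
PV = $99,662.16

$99,662.16


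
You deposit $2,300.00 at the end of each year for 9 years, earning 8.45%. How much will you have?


Formula: FV = PMT * ((1+r)^n - 1) / r
Growth factor: (1 + 0.0845)^9 = 2.075229
Numerator: 2.075229 - 1 = 1.075229
FV = $2,300.00 * 1.075229 / 0.0845 = $29,266.59

$29,266.59


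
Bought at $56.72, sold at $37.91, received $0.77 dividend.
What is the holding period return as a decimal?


Formula: HPR = (P1 - P0 + D) / P0
Gain: $37.91 - $56.72 + $0.77 = -$18.04
HPR = -$18.04 / $56.72 = -0.3181

-0.3181


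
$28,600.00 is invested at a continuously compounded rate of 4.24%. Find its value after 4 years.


Formula: FV = P * e^(r*t)
Exponent: r*t = 0.0424 * 4 = 0.1696
e^(0.1696) = 1.184831
FV = $28,600.00 * 1.184831 = $33,886.16

$33,886.16


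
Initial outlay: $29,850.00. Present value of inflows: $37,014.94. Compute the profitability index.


Formula: PI = PV(cash flows) / initial investment
Substituting: PI = $37,014.94 / $29,850.00
PI = 1.24

1.24


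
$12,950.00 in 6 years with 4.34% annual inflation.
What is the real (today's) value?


Formula: Real value = nominal / (1 + inflation)^years
Price level: (1 + 0.0434)^6 = 1.290342
Real value = $12,950.00 / 1.290342 = $10,036.10

$10,036.10


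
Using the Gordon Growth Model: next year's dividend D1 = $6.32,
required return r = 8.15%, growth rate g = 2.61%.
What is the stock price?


Formula: P = D1 / (r - g)
Spread: r - g = 0.0815 - 0.0261 = 0.0554
Substituting: P = $6.32 / 0.0554
P = $114.08

$114.08


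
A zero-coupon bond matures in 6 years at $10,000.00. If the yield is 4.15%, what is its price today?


Formula: Price = FV / (1 + r)^n
Substituting: Price = $10,000.00 / (1 + 0.0415)^6
Discount factor: (1.0415)^6 = 1.276308
Price = $10,000.00 / 1.276308 = $7,835.10

$7,835.10


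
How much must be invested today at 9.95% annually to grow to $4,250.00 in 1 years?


Formula: PV = FV / (1 + r)^n
Substituting: PV = $4,250.00 / (1 + 0.0995)^1
Discount factor: (1.0995)^1 = 1.0995
PV = $4,250.00 / 1.0995 = $3,865.39

$3,865.39


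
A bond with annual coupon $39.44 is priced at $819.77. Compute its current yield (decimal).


Formula: Current yield = annual coupon / price
Substituting: CY = $39.44 / $819.77
CY = 0.048111

0.048111


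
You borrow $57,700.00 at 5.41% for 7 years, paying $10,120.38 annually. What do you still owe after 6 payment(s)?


Formula: Balance = PV*(1+r)^k - PMT*((1+r)^k - 1)/r
Growth: (1 + 0.0541)^6 = 1.3718
Accumulated factor: ((1+r)^k - 1)/r = 6.872463
Balance = $57,700.00 * 1.3718 - $10,120.38 * 6.872463
Balance = $9,600.94

$9,600.94


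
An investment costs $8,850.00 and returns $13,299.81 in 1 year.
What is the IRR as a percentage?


Formula: IRR = C1/C0 - 1
Substituting: IRR = $13,299.81 / $8,850.00 - 1
Ratio: 1.502803 - 1 = 0.502803
IRR = 50.2803%

50.2803%


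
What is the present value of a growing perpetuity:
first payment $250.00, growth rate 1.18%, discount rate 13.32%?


Formula: PV = C / (r - g)
Spread: r - g = 0.1332 - 0.0118 = 0.1214
Substituting: PV = $250.00 / 0.1214
PV = $2,059.31

$2,059.31


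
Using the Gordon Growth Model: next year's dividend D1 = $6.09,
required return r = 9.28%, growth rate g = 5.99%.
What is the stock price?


Formula: P = D1 / (r - g)
Spread: r - g = 0.0928 - 0.0599 = 0.0329
Substituting: P = $6.09 / 0.0329
P = $185.11

$185.11
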